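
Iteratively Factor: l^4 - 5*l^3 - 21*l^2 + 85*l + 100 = (l + 1)*(l^3 - 6*l^2 - 15*l + 100) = (l + 1)*(l + 4)*(l^2 - 10*l + 25) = (l - 5)*(l + 1)*(l + 4)*(l - 5)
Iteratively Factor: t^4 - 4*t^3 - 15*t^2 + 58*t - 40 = (t + 4)*(t^3 - 8*t^2 + 17*t - 10) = (t - 1)*(t + 4)*(t^2 - 7*t + 10) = (t - 2)*(t - 1)*(t + 4)*(t - 5)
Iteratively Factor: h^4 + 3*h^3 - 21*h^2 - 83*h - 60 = (h + 3)*(h^3 - 21*h - 20) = (h - 5)*(h + 3)*(h^2 + 5*h + 4) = (h - 5)*(h + 3)*(h + 4)*(h + 1)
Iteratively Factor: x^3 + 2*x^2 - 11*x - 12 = (x + 1)*(x^2 + x - 12) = (x - 3)*(x + 1)*(x + 4)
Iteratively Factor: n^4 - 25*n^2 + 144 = (n + 4)*(n^3 - 4*n^2 - 9*n + 36) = (n - 4)*(n + 4)*(n^2 - 9) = (n - 4)*(n - 3)*(n + 4)*(n + 3)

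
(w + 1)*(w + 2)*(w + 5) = w^3 + 8*w^2 + 17*w + 10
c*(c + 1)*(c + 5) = c^3 + 6*c^2 + 5*c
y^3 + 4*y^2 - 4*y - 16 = (y - 2)*(y + 2)*(y + 4)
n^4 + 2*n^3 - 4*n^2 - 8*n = n*(n - 2)*(n + 2)^2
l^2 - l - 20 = (l - 5)*(l + 4)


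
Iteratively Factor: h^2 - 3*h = (h)*(h - 3)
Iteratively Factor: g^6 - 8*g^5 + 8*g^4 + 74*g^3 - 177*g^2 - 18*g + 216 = (g + 3)*(g^5 - 11*g^4 + 41*g^3 - 49*g^2 - 30*g + 72) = (g - 2)*(g + 3)*(g^4 - 9*g^3 + 23*g^2 - 3*g - 36) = (g - 2)*(g + 1)*(g + 3)*(g^3 - 10*g^2 + 33*g - 36) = (g - 3)*(g - 2)*(g + 1)*(g + 3)*(g^2 - 7*g + 12) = (g - 4)*(g - 3)*(g - 2)*(g + 1)*(g + 3)*(g - 3)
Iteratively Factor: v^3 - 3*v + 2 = (v - 1)*(v^2 + v - 2) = (v - 1)*(v + 2)*(v - 1)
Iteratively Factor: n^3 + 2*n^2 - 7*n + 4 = (n - 1)*(n^2 + 3*n - 4) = (n - 1)^2*(n + 4)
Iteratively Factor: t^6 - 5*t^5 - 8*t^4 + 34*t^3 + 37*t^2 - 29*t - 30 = (t - 1)*(t^5 - 4*t^4 - 12*t^3 + 22*t^2 + 59*t + 30) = (t - 5)*(t - 1)*(t^4 + t^3 - 7*t^2 - 13*t - 6) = (t - 5)*(t - 3)*(t - 1)*(t^3 + 4*t^2 + 5*t + 2) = (t - 5)*(t - 3)*(t - 1)*(t + 2)*(t^2 + 2*t + 1) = (t - 5)*(t - 3)*(t - 1)*(t + 1)*(t + 2)*(t + 1)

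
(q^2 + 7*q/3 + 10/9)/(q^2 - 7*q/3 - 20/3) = (q + 2/3)/(q - 4)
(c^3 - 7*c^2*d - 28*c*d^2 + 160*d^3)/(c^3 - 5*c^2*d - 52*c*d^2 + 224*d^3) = (c + 5*d)/(c + 7*d)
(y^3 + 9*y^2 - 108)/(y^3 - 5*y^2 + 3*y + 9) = (y^2 + 12*y + 36)/(y^2 - 2*y - 3)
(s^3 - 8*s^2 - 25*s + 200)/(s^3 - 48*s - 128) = (s^2 - 25)/(s^2 + 8*s + 16)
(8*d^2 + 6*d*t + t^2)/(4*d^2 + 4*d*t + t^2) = (4*d + t)/(2*d + t)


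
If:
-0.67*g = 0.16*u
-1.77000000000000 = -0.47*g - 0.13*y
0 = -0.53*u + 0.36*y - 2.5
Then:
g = -2.62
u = 10.96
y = 23.08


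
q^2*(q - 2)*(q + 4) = q^4 + 2*q^3 - 8*q^2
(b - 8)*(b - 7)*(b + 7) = b^3 - 8*b^2 - 49*b + 392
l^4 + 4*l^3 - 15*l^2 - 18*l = l*(l - 3)*(l + 1)*(l + 6)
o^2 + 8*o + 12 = (o + 2)*(o + 6)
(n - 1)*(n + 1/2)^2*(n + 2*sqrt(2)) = n^4 + 2*sqrt(2)*n^3 - 3*n^2/4 - 3*sqrt(2)*n/2 - n/4 - sqrt(2)/2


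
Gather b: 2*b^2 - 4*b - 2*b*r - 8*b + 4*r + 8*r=2*b^2 + b*(-2*r - 12) + 12*r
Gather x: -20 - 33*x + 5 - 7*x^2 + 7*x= -7*x^2 - 26*x - 15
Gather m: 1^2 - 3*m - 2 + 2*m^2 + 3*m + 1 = 2*m^2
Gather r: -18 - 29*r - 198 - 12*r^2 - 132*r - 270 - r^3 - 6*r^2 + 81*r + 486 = -r^3 - 18*r^2 - 80*r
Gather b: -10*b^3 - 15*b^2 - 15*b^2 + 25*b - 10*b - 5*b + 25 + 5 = -10*b^3 - 30*b^2 + 10*b + 30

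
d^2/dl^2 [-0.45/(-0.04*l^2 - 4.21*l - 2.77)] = (-0.00144*l^2 - 0.15156*l + 0.45*(0.08*l + 4.21)*(0.16*l + 8.42) - 0.09972)/(0.04*l^2 + 4.21*l + 2.77)^3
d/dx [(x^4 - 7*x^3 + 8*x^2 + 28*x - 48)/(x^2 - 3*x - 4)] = 2*(x^3 - 3*x - 8)/(x^2 + 2*x + 1)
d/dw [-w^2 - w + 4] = -2*w - 1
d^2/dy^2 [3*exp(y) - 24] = 3*exp(y)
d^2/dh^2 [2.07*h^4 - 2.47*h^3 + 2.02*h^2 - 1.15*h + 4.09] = 24.84*h^2 - 14.82*h + 4.04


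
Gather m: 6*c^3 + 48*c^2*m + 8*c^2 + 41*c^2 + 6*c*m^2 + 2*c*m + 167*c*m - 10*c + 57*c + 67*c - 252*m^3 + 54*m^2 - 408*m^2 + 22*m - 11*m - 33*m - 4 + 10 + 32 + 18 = 6*c^3 + 49*c^2 + 114*c - 252*m^3 + m^2*(6*c - 354) + m*(48*c^2 + 169*c - 22) + 56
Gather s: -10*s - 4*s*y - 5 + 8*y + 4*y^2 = s*(-4*y - 10) + 4*y^2 + 8*y - 5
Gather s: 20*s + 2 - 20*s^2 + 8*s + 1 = -20*s^2 + 28*s + 3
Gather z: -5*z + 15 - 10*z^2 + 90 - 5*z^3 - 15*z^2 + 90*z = -5*z^3 - 25*z^2 + 85*z + 105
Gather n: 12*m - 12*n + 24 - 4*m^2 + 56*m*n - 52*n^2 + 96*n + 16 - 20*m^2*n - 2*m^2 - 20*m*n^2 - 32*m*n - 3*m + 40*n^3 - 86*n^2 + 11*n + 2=-6*m^2 + 9*m + 40*n^3 + n^2*(-20*m - 138) + n*(-20*m^2 + 24*m + 95) + 42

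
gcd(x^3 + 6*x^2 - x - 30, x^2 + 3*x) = x + 3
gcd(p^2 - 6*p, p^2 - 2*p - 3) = 1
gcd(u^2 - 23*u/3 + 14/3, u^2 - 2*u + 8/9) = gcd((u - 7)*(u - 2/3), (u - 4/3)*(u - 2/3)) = u - 2/3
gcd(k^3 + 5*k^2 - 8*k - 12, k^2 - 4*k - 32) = 1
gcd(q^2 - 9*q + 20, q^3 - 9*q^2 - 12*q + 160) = q - 5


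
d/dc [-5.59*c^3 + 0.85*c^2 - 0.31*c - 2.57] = -16.77*c^2 + 1.7*c - 0.31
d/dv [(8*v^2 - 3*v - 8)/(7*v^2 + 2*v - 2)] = (37*v^2 + 80*v + 22)/(49*v^4 + 28*v^3 - 24*v^2 - 8*v + 4)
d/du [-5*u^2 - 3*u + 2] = -10*u - 3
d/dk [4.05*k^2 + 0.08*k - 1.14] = 8.1*k + 0.08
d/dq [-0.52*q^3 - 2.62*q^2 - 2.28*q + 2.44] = -1.56*q^2 - 5.24*q - 2.28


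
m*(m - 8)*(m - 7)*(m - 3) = m^4 - 18*m^3 + 101*m^2 - 168*m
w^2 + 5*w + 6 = (w + 2)*(w + 3)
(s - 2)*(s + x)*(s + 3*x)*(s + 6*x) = s^4 + 10*s^3*x - 2*s^3 + 27*s^2*x^2 - 20*s^2*x + 18*s*x^3 - 54*s*x^2 - 36*x^3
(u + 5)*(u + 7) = u^2 + 12*u + 35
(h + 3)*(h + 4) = h^2 + 7*h + 12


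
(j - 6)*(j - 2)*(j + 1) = j^3 - 7*j^2 + 4*j + 12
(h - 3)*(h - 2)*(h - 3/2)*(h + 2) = h^4 - 9*h^3/2 + h^2/2 + 18*h - 18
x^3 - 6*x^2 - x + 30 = (x - 5)*(x - 3)*(x + 2)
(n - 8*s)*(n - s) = n^2 - 9*n*s + 8*s^2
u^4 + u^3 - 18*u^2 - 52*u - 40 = (u - 5)*(u + 2)^3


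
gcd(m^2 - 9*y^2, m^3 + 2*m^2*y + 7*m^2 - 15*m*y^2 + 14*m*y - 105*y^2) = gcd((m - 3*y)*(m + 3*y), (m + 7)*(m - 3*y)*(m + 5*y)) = -m + 3*y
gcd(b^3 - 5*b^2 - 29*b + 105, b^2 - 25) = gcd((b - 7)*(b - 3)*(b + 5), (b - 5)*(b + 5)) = b + 5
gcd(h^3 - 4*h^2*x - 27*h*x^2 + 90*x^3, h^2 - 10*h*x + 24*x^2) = -h + 6*x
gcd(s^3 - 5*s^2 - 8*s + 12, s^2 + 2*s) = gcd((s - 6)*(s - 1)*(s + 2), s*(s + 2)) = s + 2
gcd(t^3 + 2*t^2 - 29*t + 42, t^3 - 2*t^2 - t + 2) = t - 2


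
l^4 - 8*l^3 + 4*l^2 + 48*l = l*(l - 6)*(l - 4)*(l + 2)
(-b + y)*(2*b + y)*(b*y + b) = -2*b^3*y - 2*b^3 + b^2*y^2 + b^2*y + b*y^3 + b*y^2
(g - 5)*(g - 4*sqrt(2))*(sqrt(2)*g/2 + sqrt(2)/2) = sqrt(2)*g^3/2 - 4*g^2 - 2*sqrt(2)*g^2 - 5*sqrt(2)*g/2 + 16*g + 20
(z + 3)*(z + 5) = z^2 + 8*z + 15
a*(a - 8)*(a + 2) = a^3 - 6*a^2 - 16*a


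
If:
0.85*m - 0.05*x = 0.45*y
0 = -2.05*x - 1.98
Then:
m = 0.529411764705882*y - 0.0568149210903874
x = -0.97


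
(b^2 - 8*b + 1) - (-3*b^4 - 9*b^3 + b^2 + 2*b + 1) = 3*b^4 + 9*b^3 - 10*b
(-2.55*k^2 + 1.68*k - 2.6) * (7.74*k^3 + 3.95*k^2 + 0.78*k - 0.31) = -19.737*k^5 + 2.9307*k^4 - 15.477*k^3 - 8.1691*k^2 - 2.5488*k + 0.806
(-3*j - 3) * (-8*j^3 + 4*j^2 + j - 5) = 24*j^4 + 12*j^3 - 15*j^2 + 12*j + 15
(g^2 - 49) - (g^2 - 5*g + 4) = 5*g - 53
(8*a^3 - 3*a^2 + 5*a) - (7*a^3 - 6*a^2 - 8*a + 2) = a^3 + 3*a^2 + 13*a - 2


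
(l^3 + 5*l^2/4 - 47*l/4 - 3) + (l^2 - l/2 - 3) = l^3 + 9*l^2/4 - 49*l/4 - 6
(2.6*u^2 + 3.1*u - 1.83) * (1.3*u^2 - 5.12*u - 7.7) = 3.38*u^4 - 9.282*u^3 - 38.271*u^2 - 14.5004*u + 14.091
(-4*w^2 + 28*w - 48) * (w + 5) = -4*w^3 + 8*w^2 + 92*w - 240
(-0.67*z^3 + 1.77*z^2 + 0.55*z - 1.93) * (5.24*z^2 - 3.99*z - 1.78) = -3.5108*z^5 + 11.9481*z^4 - 2.9877*z^3 - 15.4583*z^2 + 6.7217*z + 3.4354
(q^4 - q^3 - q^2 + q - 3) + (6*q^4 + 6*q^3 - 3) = 7*q^4 + 5*q^3 - q^2 + q - 6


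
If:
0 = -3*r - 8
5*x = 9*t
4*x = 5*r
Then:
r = -8/3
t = -50/27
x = -10/3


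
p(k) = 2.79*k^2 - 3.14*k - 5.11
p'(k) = 5.58*k - 3.14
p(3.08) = 11.69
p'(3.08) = 14.05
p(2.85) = 8.60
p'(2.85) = 12.76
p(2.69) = 6.63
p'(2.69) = 11.87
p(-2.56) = 21.21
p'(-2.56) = -17.42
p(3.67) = 20.94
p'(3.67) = 17.34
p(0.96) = -5.55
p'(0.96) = 2.22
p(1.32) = -4.39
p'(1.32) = 4.23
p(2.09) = 0.51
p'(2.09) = 8.52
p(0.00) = -5.11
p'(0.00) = -3.14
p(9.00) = 192.62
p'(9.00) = 47.08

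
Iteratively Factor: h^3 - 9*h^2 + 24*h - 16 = (h - 1)*(h^2 - 8*h + 16) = (h - 4)*(h - 1)*(h - 4)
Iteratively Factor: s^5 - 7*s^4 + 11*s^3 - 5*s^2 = (s - 5)*(s^4 - 2*s^3 + s^2) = (s - 5)*(s - 1)*(s^3 - s^2) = (s - 5)*(s - 1)^2*(s^2) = s*(s - 5)*(s - 1)^2*(s)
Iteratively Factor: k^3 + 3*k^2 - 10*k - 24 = (k + 2)*(k^2 + k - 12) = (k - 3)*(k + 2)*(k + 4)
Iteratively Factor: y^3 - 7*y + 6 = (y + 3)*(y^2 - 3*y + 2) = (y - 1)*(y + 3)*(y - 2)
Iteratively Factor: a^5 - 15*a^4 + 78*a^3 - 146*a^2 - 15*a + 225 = (a - 3)*(a^4 - 12*a^3 + 42*a^2 - 20*a - 75) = (a - 3)*(a + 1)*(a^3 - 13*a^2 + 55*a - 75) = (a - 3)^2*(a + 1)*(a^2 - 10*a + 25) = (a - 5)*(a - 3)^2*(a + 1)*(a - 5)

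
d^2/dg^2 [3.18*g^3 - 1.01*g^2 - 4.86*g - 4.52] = 19.08*g - 2.02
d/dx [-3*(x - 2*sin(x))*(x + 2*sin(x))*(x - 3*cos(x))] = -9*x^2*sin(x) - 9*x^2 + 12*x*sin(2*x) + 18*x*cos(x) + 9*sin(x) - 27*sin(3*x) - 6*cos(2*x) + 6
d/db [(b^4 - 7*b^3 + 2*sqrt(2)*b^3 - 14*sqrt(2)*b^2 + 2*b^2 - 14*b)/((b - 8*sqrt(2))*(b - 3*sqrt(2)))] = (2*b^5 - 31*sqrt(2)*b^4 - 7*b^4 + 104*b^3 + 154*sqrt(2)*b^3 - 686*b^2 + 266*sqrt(2)*b^2 - 1344*sqrt(2)*b + 192*b - 672)/(b^4 - 22*sqrt(2)*b^3 + 338*b^2 - 1056*sqrt(2)*b + 2304)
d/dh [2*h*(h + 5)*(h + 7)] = 6*h^2 + 48*h + 70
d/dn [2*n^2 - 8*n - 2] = 4*n - 8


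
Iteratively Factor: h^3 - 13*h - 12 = (h + 3)*(h^2 - 3*h - 4) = (h - 4)*(h + 3)*(h + 1)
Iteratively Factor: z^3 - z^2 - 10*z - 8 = (z - 4)*(z^2 + 3*z + 2) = (z - 4)*(z + 1)*(z + 2)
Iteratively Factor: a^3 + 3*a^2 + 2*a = (a + 1)*(a^2 + 2*a) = a*(a + 1)*(a + 2)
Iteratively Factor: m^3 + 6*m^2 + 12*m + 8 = (m + 2)*(m^2 + 4*m + 4) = (m + 2)^2*(m + 2)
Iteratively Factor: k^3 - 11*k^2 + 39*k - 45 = (k - 3)*(k^2 - 8*k + 15) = (k - 3)^2*(k - 5)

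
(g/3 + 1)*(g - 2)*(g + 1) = g^3/3 + 2*g^2/3 - 5*g/3 - 2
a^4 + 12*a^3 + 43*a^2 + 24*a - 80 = (a - 1)*(a + 4)^2*(a + 5)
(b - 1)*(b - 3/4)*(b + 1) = b^3 - 3*b^2/4 - b + 3/4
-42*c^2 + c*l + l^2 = (-6*c + l)*(7*c + l)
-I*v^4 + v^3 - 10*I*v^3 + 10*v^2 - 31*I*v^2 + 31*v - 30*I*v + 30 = (v + 2)*(v + 3)*(v + 5)*(-I*v + 1)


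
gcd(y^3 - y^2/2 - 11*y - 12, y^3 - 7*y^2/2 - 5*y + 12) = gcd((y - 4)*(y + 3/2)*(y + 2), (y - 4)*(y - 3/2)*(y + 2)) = y^2 - 2*y - 8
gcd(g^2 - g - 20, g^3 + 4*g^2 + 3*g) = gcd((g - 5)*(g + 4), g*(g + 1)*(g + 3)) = 1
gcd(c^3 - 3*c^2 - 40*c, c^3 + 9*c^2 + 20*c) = c^2 + 5*c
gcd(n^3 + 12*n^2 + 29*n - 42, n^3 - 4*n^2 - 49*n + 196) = n + 7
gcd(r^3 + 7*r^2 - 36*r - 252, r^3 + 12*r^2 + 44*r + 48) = r + 6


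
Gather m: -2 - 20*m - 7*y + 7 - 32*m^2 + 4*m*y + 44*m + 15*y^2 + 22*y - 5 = -32*m^2 + m*(4*y + 24) + 15*y^2 + 15*y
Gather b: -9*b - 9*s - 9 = -9*b - 9*s - 9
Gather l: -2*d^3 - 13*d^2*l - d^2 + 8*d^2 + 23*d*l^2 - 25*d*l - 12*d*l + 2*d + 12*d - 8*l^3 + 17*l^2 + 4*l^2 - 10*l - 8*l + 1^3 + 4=-2*d^3 + 7*d^2 + 14*d - 8*l^3 + l^2*(23*d + 21) + l*(-13*d^2 - 37*d - 18) + 5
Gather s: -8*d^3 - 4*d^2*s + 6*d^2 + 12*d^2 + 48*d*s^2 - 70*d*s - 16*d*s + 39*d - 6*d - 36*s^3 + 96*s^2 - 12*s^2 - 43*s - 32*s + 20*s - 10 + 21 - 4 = -8*d^3 + 18*d^2 + 33*d - 36*s^3 + s^2*(48*d + 84) + s*(-4*d^2 - 86*d - 55) + 7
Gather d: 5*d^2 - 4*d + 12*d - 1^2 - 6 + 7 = 5*d^2 + 8*d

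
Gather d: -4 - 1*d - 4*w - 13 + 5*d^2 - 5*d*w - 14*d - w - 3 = 5*d^2 + d*(-5*w - 15) - 5*w - 20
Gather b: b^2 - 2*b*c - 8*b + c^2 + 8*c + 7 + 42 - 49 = b^2 + b*(-2*c - 8) + c^2 + 8*c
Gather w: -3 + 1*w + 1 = w - 2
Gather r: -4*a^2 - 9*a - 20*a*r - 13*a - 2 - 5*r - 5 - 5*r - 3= -4*a^2 - 22*a + r*(-20*a - 10) - 10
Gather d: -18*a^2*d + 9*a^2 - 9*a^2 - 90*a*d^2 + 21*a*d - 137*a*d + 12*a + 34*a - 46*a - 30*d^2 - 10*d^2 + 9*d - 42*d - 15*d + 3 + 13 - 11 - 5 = d^2*(-90*a - 40) + d*(-18*a^2 - 116*a - 48)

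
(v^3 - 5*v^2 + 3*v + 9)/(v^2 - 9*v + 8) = (v^3 - 5*v^2 + 3*v + 9)/(v^2 - 9*v + 8)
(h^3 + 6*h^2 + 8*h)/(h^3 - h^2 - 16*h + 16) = h*(h + 2)/(h^2 - 5*h + 4)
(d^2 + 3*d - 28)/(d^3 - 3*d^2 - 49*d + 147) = (d - 4)/(d^2 - 10*d + 21)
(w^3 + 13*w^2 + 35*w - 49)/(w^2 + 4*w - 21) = (w^2 + 6*w - 7)/(w - 3)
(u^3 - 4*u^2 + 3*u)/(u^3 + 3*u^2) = (u^2 - 4*u + 3)/(u*(u + 3))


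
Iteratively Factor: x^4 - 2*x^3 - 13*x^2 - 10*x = (x + 1)*(x^3 - 3*x^2 - 10*x) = x*(x + 1)*(x^2 - 3*x - 10) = x*(x + 1)*(x + 2)*(x - 5)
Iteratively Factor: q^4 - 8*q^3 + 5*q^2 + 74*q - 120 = (q - 2)*(q^3 - 6*q^2 - 7*q + 60) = (q - 2)*(q + 3)*(q^2 - 9*q + 20) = (q - 4)*(q - 2)*(q + 3)*(q - 5)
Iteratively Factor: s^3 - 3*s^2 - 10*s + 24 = (s - 2)*(s^2 - s - 12) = (s - 2)*(s + 3)*(s - 4)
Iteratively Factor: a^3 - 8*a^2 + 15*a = (a)*(a^2 - 8*a + 15) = a*(a - 5)*(a - 3)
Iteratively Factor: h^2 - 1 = (h - 1)*(h + 1)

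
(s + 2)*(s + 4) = s^2 + 6*s + 8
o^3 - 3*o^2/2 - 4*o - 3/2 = (o - 3)*(o + 1/2)*(o + 1)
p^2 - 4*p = p*(p - 4)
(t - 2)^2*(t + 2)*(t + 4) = t^4 + 2*t^3 - 12*t^2 - 8*t + 32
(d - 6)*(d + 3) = d^2 - 3*d - 18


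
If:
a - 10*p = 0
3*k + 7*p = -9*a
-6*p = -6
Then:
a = 10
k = -97/3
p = 1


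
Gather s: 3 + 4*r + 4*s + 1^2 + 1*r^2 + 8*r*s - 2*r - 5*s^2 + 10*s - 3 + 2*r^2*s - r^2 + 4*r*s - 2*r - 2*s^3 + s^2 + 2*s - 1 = -2*s^3 - 4*s^2 + s*(2*r^2 + 12*r + 16)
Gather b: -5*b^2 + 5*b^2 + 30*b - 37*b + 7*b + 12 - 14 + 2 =0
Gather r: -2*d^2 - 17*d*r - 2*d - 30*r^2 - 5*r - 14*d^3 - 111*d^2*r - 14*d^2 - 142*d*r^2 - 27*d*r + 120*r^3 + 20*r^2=-14*d^3 - 16*d^2 - 2*d + 120*r^3 + r^2*(-142*d - 10) + r*(-111*d^2 - 44*d - 5)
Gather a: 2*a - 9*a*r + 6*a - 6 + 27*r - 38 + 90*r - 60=a*(8 - 9*r) + 117*r - 104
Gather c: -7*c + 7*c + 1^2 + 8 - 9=0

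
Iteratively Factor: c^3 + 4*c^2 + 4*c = (c + 2)*(c^2 + 2*c) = c*(c + 2)*(c + 2)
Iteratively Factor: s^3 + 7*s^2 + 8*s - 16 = (s + 4)*(s^2 + 3*s - 4) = (s + 4)^2*(s - 1)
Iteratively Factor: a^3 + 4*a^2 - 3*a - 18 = (a + 3)*(a^2 + a - 6) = (a - 2)*(a + 3)*(a + 3)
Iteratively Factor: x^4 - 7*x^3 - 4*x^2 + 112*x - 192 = (x - 3)*(x^3 - 4*x^2 - 16*x + 64) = (x - 4)*(x - 3)*(x^2 - 16) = (x - 4)^2*(x - 3)*(x + 4)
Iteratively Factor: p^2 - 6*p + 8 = (p - 2)*(p - 4)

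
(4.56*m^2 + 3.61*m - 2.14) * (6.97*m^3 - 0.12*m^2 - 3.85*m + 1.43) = 31.7832*m^5 + 24.6145*m^4 - 32.905*m^3 - 7.1209*m^2 + 13.4013*m - 3.0602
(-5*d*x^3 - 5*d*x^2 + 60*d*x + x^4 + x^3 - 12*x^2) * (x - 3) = -5*d*x^4 + 10*d*x^3 + 75*d*x^2 - 180*d*x + x^5 - 2*x^4 - 15*x^3 + 36*x^2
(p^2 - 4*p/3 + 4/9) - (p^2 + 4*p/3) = 4/9 - 8*p/3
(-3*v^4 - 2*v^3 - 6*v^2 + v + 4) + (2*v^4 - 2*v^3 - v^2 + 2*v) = -v^4 - 4*v^3 - 7*v^2 + 3*v + 4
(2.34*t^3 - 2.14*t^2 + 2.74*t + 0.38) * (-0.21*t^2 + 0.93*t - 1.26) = -0.4914*t^5 + 2.6256*t^4 - 5.514*t^3 + 5.1648*t^2 - 3.099*t - 0.4788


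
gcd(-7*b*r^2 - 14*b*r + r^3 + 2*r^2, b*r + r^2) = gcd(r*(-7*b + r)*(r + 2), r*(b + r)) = r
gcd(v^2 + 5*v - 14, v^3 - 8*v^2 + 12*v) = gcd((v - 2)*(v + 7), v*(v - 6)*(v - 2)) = v - 2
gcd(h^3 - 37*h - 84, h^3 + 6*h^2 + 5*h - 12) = h^2 + 7*h + 12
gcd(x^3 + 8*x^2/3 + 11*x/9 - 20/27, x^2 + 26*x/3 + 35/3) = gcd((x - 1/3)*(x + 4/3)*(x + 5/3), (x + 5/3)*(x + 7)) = x + 5/3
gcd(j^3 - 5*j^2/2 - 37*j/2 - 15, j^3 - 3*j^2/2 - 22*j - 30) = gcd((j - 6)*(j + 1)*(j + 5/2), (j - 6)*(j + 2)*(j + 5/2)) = j^2 - 7*j/2 - 15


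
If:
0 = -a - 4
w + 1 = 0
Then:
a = -4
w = -1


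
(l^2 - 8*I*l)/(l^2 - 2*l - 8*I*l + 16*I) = l/(l - 2)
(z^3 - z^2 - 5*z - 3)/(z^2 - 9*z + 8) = (z^3 - z^2 - 5*z - 3)/(z^2 - 9*z + 8)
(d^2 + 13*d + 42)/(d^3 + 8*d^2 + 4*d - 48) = (d + 7)/(d^2 + 2*d - 8)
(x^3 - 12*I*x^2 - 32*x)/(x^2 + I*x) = (x^2 - 12*I*x - 32)/(x + I)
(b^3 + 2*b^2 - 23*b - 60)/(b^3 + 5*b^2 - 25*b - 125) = (b^2 + 7*b + 12)/(b^2 + 10*b + 25)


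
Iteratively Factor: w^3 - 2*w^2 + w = (w - 1)*(w^2 - w) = (w - 1)^2*(w)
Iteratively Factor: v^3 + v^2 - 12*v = (v - 3)*(v^2 + 4*v) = v*(v - 3)*(v + 4)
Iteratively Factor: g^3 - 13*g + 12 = (g - 1)*(g^2 + g - 12) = (g - 1)*(g + 4)*(g - 3)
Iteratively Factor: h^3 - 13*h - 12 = (h - 4)*(h^2 + 4*h + 3) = (h - 4)*(h + 1)*(h + 3)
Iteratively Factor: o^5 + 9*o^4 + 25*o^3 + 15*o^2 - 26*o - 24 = (o + 3)*(o^4 + 6*o^3 + 7*o^2 - 6*o - 8) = (o + 2)*(o + 3)*(o^3 + 4*o^2 - o - 4) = (o + 2)*(o + 3)*(o + 4)*(o^2 - 1) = (o - 1)*(o + 2)*(o + 3)*(o + 4)*(o + 1)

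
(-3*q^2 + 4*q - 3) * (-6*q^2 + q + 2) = 18*q^4 - 27*q^3 + 16*q^2 + 5*q - 6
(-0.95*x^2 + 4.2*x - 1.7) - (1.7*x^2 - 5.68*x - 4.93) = -2.65*x^2 + 9.88*x + 3.23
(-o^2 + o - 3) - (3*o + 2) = -o^2 - 2*o - 5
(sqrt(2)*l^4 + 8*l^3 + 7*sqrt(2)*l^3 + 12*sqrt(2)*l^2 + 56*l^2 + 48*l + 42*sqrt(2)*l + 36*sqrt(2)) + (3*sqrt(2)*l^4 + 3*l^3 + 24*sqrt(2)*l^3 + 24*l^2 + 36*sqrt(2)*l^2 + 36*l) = 4*sqrt(2)*l^4 + 11*l^3 + 31*sqrt(2)*l^3 + 48*sqrt(2)*l^2 + 80*l^2 + 42*sqrt(2)*l + 84*l + 36*sqrt(2)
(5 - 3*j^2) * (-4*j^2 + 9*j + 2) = 12*j^4 - 27*j^3 - 26*j^2 + 45*j + 10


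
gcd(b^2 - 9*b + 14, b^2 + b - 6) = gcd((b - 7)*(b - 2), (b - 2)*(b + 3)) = b - 2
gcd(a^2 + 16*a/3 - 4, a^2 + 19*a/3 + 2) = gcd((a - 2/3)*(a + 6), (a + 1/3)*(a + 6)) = a + 6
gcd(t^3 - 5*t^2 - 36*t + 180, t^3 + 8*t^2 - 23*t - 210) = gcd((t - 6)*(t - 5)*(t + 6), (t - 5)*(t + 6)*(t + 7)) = t^2 + t - 30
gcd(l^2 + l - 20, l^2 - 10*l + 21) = 1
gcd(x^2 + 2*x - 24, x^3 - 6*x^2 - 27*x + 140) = x - 4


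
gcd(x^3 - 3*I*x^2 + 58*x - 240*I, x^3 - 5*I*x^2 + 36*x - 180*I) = x^2 - 11*I*x - 30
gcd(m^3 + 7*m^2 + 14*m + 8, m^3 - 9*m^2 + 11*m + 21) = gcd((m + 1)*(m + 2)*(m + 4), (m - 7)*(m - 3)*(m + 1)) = m + 1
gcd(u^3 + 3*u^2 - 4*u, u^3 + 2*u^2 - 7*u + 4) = u^2 + 3*u - 4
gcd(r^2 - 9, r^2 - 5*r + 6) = r - 3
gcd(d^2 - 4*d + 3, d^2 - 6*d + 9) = d - 3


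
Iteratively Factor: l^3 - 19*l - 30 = (l + 2)*(l^2 - 2*l - 15) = (l + 2)*(l + 3)*(l - 5)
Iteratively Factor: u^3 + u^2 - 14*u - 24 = (u + 2)*(u^2 - u - 12) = (u - 4)*(u + 2)*(u + 3)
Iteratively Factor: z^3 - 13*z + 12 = (z - 3)*(z^2 + 3*z - 4) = (z - 3)*(z + 4)*(z - 1)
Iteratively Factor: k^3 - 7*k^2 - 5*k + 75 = (k - 5)*(k^2 - 2*k - 15) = (k - 5)*(k + 3)*(k - 5)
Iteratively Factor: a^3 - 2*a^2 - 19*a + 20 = (a - 1)*(a^2 - a - 20) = (a - 5)*(a - 1)*(a + 4)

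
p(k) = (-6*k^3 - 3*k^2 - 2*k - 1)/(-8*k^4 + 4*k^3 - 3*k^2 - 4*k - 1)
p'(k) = (-18*k^2 - 6*k - 2)/(-8*k^4 + 4*k^3 - 3*k^2 - 4*k - 1) + (-6*k^3 - 3*k^2 - 2*k - 1)*(32*k^3 - 12*k^2 + 6*k + 4)/(-8*k^4 + 4*k^3 - 3*k^2 - 4*k - 1)^2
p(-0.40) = 0.87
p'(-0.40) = 13.31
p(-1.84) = -0.25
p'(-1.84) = -0.08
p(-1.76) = -0.25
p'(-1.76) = -0.08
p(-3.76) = -0.15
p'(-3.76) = -0.03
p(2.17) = 0.50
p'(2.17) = -0.28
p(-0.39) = 1.01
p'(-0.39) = 14.04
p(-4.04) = -0.15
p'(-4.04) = -0.03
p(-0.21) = 1.90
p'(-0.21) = -6.12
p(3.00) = 0.34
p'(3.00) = -0.14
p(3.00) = 0.34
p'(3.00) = -0.14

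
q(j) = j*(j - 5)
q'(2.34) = -0.32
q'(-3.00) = -11.00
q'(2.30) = -0.40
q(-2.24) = 16.22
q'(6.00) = 7.00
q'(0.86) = -3.28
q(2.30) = -6.21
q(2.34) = -6.22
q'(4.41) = 3.82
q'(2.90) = 0.80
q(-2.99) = 23.89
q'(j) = 2*j - 5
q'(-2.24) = -9.48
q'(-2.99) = -10.98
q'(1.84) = -1.32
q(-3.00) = 24.00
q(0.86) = -3.56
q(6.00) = 6.00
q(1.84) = -5.81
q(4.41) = -2.60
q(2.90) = -6.09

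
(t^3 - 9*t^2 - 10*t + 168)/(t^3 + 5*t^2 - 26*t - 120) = (t^2 - 13*t + 42)/(t^2 + t - 30)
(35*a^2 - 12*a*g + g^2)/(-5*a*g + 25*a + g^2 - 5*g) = (-7*a + g)/(g - 5)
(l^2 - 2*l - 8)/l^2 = 1 - 2/l - 8/l^2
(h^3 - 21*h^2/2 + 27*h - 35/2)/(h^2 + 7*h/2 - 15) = (h^2 - 8*h + 7)/(h + 6)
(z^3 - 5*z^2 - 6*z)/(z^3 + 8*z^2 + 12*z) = (z^2 - 5*z - 6)/(z^2 + 8*z + 12)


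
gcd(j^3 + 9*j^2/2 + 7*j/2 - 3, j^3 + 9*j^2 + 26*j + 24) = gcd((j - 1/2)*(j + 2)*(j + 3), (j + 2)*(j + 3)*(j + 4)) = j^2 + 5*j + 6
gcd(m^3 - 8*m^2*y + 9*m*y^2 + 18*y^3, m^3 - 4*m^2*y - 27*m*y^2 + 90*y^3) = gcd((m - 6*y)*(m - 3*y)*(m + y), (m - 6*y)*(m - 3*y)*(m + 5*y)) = m^2 - 9*m*y + 18*y^2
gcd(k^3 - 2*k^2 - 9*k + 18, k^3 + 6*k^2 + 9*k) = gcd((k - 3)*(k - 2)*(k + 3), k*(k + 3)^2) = k + 3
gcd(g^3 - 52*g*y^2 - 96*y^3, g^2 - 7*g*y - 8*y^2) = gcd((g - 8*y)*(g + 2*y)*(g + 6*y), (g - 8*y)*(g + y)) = -g + 8*y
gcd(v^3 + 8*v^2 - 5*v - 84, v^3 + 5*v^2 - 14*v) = v + 7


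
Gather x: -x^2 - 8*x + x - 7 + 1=-x^2 - 7*x - 6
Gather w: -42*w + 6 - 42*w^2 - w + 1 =-42*w^2 - 43*w + 7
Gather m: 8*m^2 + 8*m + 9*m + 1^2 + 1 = 8*m^2 + 17*m + 2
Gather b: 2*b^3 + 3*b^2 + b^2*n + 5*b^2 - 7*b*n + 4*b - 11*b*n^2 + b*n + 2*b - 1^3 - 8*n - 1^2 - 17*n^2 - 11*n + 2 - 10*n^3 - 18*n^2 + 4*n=2*b^3 + b^2*(n + 8) + b*(-11*n^2 - 6*n + 6) - 10*n^3 - 35*n^2 - 15*n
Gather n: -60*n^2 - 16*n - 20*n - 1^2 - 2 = -60*n^2 - 36*n - 3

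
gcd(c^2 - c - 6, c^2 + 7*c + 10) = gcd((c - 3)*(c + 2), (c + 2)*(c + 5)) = c + 2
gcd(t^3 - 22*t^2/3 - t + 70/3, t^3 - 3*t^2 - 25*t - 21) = t - 7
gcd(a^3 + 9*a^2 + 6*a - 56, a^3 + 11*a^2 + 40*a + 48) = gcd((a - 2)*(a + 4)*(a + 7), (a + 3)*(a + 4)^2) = a + 4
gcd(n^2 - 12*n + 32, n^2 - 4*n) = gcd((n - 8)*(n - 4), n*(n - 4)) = n - 4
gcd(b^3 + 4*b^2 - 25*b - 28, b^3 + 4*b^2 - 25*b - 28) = b^3 + 4*b^2 - 25*b - 28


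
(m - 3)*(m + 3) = m^2 - 9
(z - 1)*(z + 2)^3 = z^4 + 5*z^3 + 6*z^2 - 4*z - 8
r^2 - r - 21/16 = (r - 7/4)*(r + 3/4)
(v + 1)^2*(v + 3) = v^3 + 5*v^2 + 7*v + 3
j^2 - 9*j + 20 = (j - 5)*(j - 4)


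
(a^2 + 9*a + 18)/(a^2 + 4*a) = (a^2 + 9*a + 18)/(a*(a + 4))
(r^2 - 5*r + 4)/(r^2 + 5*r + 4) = (r^2 - 5*r + 4)/(r^2 + 5*r + 4)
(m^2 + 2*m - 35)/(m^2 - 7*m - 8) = (-m^2 - 2*m + 35)/(-m^2 + 7*m + 8)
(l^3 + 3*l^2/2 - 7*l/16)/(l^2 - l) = (16*l^2 + 24*l - 7)/(16*(l - 1))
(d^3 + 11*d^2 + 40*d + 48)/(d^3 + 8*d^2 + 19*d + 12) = (d + 4)/(d + 1)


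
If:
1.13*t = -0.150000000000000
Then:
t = -0.13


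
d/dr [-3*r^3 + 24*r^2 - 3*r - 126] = -9*r^2 + 48*r - 3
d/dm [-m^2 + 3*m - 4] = 3 - 2*m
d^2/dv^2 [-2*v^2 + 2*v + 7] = -4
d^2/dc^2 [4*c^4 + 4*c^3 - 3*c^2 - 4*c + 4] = 48*c^2 + 24*c - 6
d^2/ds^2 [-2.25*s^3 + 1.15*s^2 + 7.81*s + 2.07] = 2.3 - 13.5*s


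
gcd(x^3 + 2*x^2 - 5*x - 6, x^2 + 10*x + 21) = x + 3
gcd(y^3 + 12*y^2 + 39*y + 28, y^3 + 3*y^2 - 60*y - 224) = y^2 + 11*y + 28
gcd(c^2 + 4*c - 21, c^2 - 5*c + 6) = c - 3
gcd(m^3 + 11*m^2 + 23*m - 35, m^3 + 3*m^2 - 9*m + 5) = m^2 + 4*m - 5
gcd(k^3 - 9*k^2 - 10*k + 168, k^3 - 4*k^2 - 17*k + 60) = k + 4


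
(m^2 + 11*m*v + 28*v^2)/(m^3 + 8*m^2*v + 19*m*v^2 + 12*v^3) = (m + 7*v)/(m^2 + 4*m*v + 3*v^2)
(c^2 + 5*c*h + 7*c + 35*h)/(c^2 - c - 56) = (c + 5*h)/(c - 8)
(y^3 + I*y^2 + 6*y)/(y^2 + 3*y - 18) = y*(y^2 + I*y + 6)/(y^2 + 3*y - 18)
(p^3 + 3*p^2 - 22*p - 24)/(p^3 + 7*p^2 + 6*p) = (p - 4)/p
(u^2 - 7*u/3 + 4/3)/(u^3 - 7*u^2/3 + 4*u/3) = 1/u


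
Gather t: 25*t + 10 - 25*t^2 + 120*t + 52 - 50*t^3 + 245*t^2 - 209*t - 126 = -50*t^3 + 220*t^2 - 64*t - 64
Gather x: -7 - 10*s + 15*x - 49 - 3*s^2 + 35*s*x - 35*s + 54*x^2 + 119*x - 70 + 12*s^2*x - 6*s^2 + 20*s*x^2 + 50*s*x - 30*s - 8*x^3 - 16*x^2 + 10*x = -9*s^2 - 75*s - 8*x^3 + x^2*(20*s + 38) + x*(12*s^2 + 85*s + 144) - 126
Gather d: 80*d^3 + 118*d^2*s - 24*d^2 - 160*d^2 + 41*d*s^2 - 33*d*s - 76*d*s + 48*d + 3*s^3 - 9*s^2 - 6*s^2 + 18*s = 80*d^3 + d^2*(118*s - 184) + d*(41*s^2 - 109*s + 48) + 3*s^3 - 15*s^2 + 18*s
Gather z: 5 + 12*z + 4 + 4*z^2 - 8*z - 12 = 4*z^2 + 4*z - 3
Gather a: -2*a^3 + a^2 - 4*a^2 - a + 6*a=-2*a^3 - 3*a^2 + 5*a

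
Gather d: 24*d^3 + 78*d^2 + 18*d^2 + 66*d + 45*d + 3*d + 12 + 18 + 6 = 24*d^3 + 96*d^2 + 114*d + 36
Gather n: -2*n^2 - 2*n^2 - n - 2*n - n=-4*n^2 - 4*n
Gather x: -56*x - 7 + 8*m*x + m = m + x*(8*m - 56) - 7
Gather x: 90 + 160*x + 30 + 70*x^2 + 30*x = 70*x^2 + 190*x + 120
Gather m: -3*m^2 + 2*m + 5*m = -3*m^2 + 7*m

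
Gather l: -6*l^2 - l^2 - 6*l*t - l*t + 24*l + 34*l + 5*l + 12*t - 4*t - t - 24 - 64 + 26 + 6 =-7*l^2 + l*(63 - 7*t) + 7*t - 56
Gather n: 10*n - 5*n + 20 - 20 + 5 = 5*n + 5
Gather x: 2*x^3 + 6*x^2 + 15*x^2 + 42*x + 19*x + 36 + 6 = 2*x^3 + 21*x^2 + 61*x + 42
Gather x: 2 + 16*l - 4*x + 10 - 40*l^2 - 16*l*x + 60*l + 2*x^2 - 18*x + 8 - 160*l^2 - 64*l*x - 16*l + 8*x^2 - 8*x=-200*l^2 + 60*l + 10*x^2 + x*(-80*l - 30) + 20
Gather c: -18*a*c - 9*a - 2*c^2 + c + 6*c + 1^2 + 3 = -9*a - 2*c^2 + c*(7 - 18*a) + 4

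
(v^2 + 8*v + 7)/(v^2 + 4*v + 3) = (v + 7)/(v + 3)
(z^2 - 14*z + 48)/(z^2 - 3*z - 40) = (z - 6)/(z + 5)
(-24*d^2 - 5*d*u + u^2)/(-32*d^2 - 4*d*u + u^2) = (3*d + u)/(4*d + u)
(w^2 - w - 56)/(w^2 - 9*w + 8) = (w + 7)/(w - 1)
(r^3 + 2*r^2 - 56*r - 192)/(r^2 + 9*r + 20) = (r^2 - 2*r - 48)/(r + 5)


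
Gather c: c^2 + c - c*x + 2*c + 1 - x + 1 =c^2 + c*(3 - x) - x + 2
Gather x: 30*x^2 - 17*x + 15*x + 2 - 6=30*x^2 - 2*x - 4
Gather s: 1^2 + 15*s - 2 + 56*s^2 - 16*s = 56*s^2 - s - 1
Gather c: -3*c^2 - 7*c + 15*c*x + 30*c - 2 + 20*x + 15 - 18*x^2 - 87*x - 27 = -3*c^2 + c*(15*x + 23) - 18*x^2 - 67*x - 14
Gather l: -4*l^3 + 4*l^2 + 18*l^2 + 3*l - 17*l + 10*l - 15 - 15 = -4*l^3 + 22*l^2 - 4*l - 30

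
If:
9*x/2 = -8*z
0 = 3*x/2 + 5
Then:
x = -10/3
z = 15/8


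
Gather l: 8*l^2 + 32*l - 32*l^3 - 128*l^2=-32*l^3 - 120*l^2 + 32*l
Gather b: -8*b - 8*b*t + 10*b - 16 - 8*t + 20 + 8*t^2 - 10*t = b*(2 - 8*t) + 8*t^2 - 18*t + 4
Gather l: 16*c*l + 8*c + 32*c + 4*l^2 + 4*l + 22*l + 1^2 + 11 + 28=40*c + 4*l^2 + l*(16*c + 26) + 40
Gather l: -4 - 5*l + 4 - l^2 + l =-l^2 - 4*l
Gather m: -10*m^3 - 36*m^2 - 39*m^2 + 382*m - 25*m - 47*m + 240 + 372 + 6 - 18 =-10*m^3 - 75*m^2 + 310*m + 600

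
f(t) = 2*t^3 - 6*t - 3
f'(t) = 6*t^2 - 6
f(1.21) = -6.72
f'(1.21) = 2.78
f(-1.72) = -2.86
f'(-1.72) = 11.75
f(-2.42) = -16.82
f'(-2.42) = 29.14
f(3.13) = 39.55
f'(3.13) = 52.78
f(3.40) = 55.21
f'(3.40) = 63.36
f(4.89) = 201.52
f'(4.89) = 137.47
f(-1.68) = -2.40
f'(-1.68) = 10.93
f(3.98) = 99.21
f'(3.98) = 89.04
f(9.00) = 1401.00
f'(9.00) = 480.00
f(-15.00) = -6663.00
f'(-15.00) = 1344.00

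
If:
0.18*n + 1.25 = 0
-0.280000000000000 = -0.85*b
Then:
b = 0.33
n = -6.94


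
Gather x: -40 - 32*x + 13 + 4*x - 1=-28*x - 28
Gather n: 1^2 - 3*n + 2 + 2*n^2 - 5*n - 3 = 2*n^2 - 8*n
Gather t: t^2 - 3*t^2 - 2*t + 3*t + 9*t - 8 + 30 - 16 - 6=-2*t^2 + 10*t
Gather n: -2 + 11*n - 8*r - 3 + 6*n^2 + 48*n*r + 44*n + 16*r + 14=6*n^2 + n*(48*r + 55) + 8*r + 9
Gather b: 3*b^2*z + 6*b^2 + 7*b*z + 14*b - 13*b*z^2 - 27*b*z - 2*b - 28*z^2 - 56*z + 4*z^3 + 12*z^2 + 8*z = b^2*(3*z + 6) + b*(-13*z^2 - 20*z + 12) + 4*z^3 - 16*z^2 - 48*z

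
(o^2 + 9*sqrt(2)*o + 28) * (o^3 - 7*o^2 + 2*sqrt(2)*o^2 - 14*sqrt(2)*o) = o^5 - 7*o^4 + 11*sqrt(2)*o^4 - 77*sqrt(2)*o^3 + 64*o^3 - 448*o^2 + 56*sqrt(2)*o^2 - 392*sqrt(2)*o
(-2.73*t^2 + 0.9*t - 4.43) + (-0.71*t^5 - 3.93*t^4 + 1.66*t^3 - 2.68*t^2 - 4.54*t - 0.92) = -0.71*t^5 - 3.93*t^4 + 1.66*t^3 - 5.41*t^2 - 3.64*t - 5.35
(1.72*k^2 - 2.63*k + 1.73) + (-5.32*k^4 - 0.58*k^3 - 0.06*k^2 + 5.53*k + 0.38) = -5.32*k^4 - 0.58*k^3 + 1.66*k^2 + 2.9*k + 2.11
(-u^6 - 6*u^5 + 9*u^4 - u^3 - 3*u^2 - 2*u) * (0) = 0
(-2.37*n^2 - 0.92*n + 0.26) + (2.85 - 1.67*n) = -2.37*n^2 - 2.59*n + 3.11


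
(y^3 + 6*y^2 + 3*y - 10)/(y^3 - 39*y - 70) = (y - 1)/(y - 7)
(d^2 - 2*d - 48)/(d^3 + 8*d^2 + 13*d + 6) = (d - 8)/(d^2 + 2*d + 1)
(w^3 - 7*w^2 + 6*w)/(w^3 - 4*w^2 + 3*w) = (w - 6)/(w - 3)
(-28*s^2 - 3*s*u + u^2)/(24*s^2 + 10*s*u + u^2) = (-7*s + u)/(6*s + u)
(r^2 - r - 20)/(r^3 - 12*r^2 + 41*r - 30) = (r + 4)/(r^2 - 7*r + 6)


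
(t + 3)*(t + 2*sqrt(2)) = t^2 + 2*sqrt(2)*t + 3*t + 6*sqrt(2)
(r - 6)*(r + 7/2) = r^2 - 5*r/2 - 21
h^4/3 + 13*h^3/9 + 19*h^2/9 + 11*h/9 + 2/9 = (h/3 + 1/3)*(h + 1/3)*(h + 1)*(h + 2)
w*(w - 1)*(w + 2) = w^3 + w^2 - 2*w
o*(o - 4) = o^2 - 4*o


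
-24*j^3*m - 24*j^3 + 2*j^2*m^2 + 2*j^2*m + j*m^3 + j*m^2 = (-4*j + m)*(6*j + m)*(j*m + j)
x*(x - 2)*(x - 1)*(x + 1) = x^4 - 2*x^3 - x^2 + 2*x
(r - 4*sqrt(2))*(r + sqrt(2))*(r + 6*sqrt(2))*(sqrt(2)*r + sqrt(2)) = sqrt(2)*r^4 + sqrt(2)*r^3 + 6*r^3 - 44*sqrt(2)*r^2 + 6*r^2 - 96*r - 44*sqrt(2)*r - 96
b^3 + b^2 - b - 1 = (b - 1)*(b + 1)^2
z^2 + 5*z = z*(z + 5)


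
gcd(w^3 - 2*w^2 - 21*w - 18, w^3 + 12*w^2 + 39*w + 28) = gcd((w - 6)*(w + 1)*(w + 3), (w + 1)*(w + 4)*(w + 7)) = w + 1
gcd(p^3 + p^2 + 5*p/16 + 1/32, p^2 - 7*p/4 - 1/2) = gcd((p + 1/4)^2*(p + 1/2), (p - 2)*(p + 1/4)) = p + 1/4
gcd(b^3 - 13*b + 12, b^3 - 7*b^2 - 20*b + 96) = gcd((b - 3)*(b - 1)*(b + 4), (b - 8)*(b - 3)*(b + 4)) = b^2 + b - 12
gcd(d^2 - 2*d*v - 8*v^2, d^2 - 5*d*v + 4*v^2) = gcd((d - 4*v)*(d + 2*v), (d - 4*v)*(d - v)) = -d + 4*v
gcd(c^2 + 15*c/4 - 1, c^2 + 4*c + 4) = 1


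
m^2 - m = m*(m - 1)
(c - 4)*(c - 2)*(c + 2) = c^3 - 4*c^2 - 4*c + 16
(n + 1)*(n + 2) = n^2 + 3*n + 2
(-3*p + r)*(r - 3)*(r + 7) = -3*p*r^2 - 12*p*r + 63*p + r^3 + 4*r^2 - 21*r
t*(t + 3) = t^2 + 3*t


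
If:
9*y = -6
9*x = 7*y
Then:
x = -14/27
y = -2/3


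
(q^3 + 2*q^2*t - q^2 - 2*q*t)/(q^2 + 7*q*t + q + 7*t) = q*(q^2 + 2*q*t - q - 2*t)/(q^2 + 7*q*t + q + 7*t)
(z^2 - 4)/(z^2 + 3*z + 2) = (z - 2)/(z + 1)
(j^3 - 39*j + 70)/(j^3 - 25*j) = (j^2 + 5*j - 14)/(j*(j + 5))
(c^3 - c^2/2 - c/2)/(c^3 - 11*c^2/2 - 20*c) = (-2*c^2 + c + 1)/(-2*c^2 + 11*c + 40)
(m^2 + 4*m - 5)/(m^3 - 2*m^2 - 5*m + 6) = (m + 5)/(m^2 - m - 6)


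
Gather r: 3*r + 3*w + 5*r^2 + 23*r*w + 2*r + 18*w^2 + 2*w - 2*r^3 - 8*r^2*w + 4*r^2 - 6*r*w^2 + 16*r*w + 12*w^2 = -2*r^3 + r^2*(9 - 8*w) + r*(-6*w^2 + 39*w + 5) + 30*w^2 + 5*w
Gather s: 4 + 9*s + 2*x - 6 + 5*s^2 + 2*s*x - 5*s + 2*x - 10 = 5*s^2 + s*(2*x + 4) + 4*x - 12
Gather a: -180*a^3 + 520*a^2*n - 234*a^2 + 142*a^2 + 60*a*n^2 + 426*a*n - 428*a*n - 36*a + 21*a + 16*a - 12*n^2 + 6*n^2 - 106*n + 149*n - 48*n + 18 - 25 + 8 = -180*a^3 + a^2*(520*n - 92) + a*(60*n^2 - 2*n + 1) - 6*n^2 - 5*n + 1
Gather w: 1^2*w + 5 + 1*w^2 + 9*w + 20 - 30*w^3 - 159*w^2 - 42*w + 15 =-30*w^3 - 158*w^2 - 32*w + 40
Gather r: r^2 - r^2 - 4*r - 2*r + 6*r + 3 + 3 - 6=0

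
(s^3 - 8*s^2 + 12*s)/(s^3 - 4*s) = (s - 6)/(s + 2)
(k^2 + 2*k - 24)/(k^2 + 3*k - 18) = (k - 4)/(k - 3)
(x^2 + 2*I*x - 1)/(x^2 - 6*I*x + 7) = (x + I)/(x - 7*I)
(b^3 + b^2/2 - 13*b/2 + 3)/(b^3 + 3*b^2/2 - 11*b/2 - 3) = (2*b - 1)/(2*b + 1)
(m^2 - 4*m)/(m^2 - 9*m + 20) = m/(m - 5)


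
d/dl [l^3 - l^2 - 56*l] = 3*l^2 - 2*l - 56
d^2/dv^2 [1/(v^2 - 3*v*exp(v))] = (v*(v - 3*exp(v))*(3*v*exp(v) + 6*exp(v) - 2) + 2*(3*v*exp(v) - 2*v + 3*exp(v))^2)/(v^3*(v - 3*exp(v))^3)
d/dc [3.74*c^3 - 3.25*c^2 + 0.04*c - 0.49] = 11.22*c^2 - 6.5*c + 0.04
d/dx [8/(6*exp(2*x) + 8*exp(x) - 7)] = (-96*exp(x) - 64)*exp(x)/(6*exp(2*x) + 8*exp(x) - 7)^2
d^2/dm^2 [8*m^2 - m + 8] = 16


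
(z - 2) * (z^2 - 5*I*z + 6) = z^3 - 2*z^2 - 5*I*z^2 + 6*z + 10*I*z - 12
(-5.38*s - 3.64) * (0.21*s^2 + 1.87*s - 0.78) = -1.1298*s^3 - 10.825*s^2 - 2.6104*s + 2.8392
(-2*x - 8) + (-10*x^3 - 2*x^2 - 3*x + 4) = -10*x^3 - 2*x^2 - 5*x - 4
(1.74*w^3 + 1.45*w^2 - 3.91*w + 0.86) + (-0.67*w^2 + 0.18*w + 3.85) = 1.74*w^3 + 0.78*w^2 - 3.73*w + 4.71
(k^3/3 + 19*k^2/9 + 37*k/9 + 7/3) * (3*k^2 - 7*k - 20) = k^5 + 4*k^4 - 82*k^3/9 - 64*k^2 - 887*k/9 - 140/3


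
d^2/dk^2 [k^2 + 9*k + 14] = 2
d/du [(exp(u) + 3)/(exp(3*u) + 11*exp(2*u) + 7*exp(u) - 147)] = 2*(-exp(2*u) - 3*exp(u) - 12)*exp(u)/(exp(5*u) + 15*exp(4*u) + 30*exp(3*u) - 350*exp(2*u) - 735*exp(u) + 3087)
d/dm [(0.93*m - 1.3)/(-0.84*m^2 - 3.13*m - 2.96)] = (0.7812*m^2 - 2.184*m - 6.8218)/(0.7056*m^4 + 5.2584*m^3 + 14.7697*m^2 + 18.5296*m + 8.7616)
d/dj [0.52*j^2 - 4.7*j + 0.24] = 1.04*j - 4.7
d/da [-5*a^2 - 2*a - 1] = -10*a - 2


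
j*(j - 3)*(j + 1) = j^3 - 2*j^2 - 3*j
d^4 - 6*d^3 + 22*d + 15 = (d - 5)*(d - 3)*(d + 1)^2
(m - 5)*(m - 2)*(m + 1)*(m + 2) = m^4 - 4*m^3 - 9*m^2 + 16*m + 20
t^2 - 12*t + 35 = (t - 7)*(t - 5)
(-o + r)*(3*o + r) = -3*o^2 + 2*o*r + r^2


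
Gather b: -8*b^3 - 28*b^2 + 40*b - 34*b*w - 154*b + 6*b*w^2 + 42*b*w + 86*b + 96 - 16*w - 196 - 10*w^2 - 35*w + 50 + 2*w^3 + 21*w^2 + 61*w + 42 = -8*b^3 - 28*b^2 + b*(6*w^2 + 8*w - 28) + 2*w^3 + 11*w^2 + 10*w - 8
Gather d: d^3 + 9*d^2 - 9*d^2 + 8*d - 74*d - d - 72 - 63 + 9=d^3 - 67*d - 126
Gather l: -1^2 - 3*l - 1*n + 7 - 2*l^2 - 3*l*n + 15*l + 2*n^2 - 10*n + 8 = -2*l^2 + l*(12 - 3*n) + 2*n^2 - 11*n + 14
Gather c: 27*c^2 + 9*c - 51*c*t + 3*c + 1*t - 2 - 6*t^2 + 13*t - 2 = 27*c^2 + c*(12 - 51*t) - 6*t^2 + 14*t - 4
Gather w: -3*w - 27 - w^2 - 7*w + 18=-w^2 - 10*w - 9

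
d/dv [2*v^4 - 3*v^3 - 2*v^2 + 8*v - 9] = 8*v^3 - 9*v^2 - 4*v + 8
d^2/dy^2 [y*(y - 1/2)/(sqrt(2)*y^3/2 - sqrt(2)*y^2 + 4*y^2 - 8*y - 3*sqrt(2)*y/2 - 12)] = 2*(2*y^6 - 3*y^5 + 24*y^4 + 36*sqrt(2)*y^4 + 77*y^3 + 168*sqrt(2)*y^3 - 216*sqrt(2)*y^2 + 576*y^2 - 288*y + 72*sqrt(2)*y + 36*sqrt(2) + 768)/(sqrt(2)*y^9 - 6*sqrt(2)*y^8 + 24*y^8 - 144*y^7 + 99*sqrt(2)*y^7 - 548*sqrt(2)*y^6 + 328*y^6 - 864*y^5 + 279*sqrt(2)*y^5 + 552*y^4 + 2634*sqrt(2)*y^4 - 891*sqrt(2)*y^3 + 5872*y^3 - 5184*sqrt(2)*y^2 - 2952*y^2 - 13824*y - 2592*sqrt(2)*y - 6912)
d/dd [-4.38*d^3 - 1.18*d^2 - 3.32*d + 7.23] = -13.14*d^2 - 2.36*d - 3.32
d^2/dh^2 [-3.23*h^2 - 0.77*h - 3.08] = -6.46000000000000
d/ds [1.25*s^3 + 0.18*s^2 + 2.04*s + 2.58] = 3.75*s^2 + 0.36*s + 2.04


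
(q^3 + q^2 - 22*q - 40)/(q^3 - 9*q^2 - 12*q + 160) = (q + 2)/(q - 8)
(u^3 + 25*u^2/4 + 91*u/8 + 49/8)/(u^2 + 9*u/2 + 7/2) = u + 7/4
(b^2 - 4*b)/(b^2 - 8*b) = (b - 4)/(b - 8)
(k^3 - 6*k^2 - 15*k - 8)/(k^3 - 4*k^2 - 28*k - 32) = (k^2 + 2*k + 1)/(k^2 + 4*k + 4)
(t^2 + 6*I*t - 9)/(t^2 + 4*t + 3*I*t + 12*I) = (t + 3*I)/(t + 4)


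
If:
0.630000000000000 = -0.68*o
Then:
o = -0.93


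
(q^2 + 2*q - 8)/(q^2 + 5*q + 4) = (q - 2)/(q + 1)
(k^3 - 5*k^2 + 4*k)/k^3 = 1 - 5/k + 4/k^2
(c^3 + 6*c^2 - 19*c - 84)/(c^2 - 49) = (c^2 - c - 12)/(c - 7)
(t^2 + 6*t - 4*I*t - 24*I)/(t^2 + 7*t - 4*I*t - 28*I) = (t + 6)/(t + 7)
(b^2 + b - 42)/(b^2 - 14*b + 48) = (b + 7)/(b - 8)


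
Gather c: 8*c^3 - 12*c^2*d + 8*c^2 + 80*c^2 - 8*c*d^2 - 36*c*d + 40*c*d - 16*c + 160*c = 8*c^3 + c^2*(88 - 12*d) + c*(-8*d^2 + 4*d + 144)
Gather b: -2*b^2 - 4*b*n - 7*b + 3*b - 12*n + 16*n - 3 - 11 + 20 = -2*b^2 + b*(-4*n - 4) + 4*n + 6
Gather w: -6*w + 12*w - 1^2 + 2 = 6*w + 1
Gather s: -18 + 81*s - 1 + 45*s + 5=126*s - 14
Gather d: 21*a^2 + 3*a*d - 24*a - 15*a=21*a^2 + 3*a*d - 39*a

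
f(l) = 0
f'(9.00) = 0.00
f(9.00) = 0.00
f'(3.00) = 0.00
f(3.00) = 0.00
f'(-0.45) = 0.00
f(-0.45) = 0.00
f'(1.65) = 0.00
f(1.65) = 0.00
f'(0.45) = 0.00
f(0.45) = 0.00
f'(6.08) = 0.00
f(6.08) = 0.00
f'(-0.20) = 0.00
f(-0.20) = 0.00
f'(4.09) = 0.00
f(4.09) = 0.00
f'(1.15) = 0.00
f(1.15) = 0.00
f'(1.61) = 0.00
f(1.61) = 0.00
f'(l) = 0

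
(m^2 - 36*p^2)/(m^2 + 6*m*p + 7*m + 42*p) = (m - 6*p)/(m + 7)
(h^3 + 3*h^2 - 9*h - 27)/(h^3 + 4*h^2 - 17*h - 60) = (h^2 - 9)/(h^2 + h - 20)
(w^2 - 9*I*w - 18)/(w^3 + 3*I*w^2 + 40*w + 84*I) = (w - 3*I)/(w^2 + 9*I*w - 14)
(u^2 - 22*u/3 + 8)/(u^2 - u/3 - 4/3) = (u - 6)/(u + 1)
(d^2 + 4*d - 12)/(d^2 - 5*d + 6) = (d + 6)/(d - 3)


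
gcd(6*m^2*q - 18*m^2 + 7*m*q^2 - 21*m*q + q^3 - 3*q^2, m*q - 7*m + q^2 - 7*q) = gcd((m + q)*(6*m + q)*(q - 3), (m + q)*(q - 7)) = m + q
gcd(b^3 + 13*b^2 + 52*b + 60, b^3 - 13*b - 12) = 1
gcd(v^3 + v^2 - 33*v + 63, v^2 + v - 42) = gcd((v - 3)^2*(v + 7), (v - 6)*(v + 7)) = v + 7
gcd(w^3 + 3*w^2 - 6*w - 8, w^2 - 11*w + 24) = 1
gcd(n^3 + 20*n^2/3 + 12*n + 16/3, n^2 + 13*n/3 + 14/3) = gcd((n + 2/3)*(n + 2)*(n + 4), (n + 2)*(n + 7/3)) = n + 2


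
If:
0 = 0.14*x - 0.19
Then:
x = 1.36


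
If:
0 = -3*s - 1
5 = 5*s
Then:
No Solution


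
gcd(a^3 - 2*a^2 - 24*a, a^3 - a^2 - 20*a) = a^2 + 4*a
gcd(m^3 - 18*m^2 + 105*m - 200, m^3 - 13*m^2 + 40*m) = m^2 - 13*m + 40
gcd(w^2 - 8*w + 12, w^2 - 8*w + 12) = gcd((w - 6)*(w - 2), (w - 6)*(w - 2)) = w^2 - 8*w + 12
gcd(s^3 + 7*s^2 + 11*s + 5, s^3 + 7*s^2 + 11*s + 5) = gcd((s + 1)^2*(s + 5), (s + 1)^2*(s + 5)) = s^3 + 7*s^2 + 11*s + 5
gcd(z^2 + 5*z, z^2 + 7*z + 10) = z + 5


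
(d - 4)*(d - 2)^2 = d^3 - 8*d^2 + 20*d - 16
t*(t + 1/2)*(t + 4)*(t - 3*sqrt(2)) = t^4 - 3*sqrt(2)*t^3 + 9*t^3/2 - 27*sqrt(2)*t^2/2 + 2*t^2 - 6*sqrt(2)*t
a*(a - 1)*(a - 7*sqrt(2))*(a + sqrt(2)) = a^4 - 6*sqrt(2)*a^3 - a^3 - 14*a^2 + 6*sqrt(2)*a^2 + 14*a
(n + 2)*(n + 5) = n^2 + 7*n + 10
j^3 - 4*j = j*(j - 2)*(j + 2)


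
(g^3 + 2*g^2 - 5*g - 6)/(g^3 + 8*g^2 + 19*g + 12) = (g - 2)/(g + 4)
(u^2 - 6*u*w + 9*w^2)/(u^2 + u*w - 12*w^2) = (u - 3*w)/(u + 4*w)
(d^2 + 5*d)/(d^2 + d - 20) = d/(d - 4)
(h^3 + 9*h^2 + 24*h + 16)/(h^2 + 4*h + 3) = (h^2 + 8*h + 16)/(h + 3)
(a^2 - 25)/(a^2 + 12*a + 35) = (a - 5)/(a + 7)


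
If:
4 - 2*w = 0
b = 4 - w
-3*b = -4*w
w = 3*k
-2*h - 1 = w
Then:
No Solution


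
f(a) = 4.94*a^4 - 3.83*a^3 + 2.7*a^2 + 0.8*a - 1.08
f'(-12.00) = -35863.84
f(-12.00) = 109432.20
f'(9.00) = 13523.75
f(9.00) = 29844.09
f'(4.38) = 1464.41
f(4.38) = 1550.52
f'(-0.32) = -2.75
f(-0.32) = -0.88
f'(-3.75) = -1223.06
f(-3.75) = 1212.77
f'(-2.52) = -401.99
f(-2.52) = 274.56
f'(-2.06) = -231.82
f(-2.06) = 131.17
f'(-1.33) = -73.19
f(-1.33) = 27.10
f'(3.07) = 480.83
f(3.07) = 354.82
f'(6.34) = 4608.83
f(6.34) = 7117.97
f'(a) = 19.76*a^3 - 11.49*a^2 + 5.4*a + 0.8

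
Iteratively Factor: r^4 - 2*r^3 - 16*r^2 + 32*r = (r)*(r^3 - 2*r^2 - 16*r + 32) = r*(r + 4)*(r^2 - 6*r + 8) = r*(r - 2)*(r + 4)*(r - 4)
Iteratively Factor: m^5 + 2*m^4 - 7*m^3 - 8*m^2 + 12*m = (m - 2)*(m^4 + 4*m^3 + m^2 - 6*m) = m*(m - 2)*(m^3 + 4*m^2 + m - 6) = m*(m - 2)*(m + 3)*(m^2 + m - 2) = m*(m - 2)*(m - 1)*(m + 3)*(m + 2)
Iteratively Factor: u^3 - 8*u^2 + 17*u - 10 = (u - 2)*(u^2 - 6*u + 5) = (u - 2)*(u - 1)*(u - 5)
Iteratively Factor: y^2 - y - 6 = (y - 3)*(y + 2)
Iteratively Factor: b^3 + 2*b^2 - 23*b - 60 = (b - 5)*(b^2 + 7*b + 12) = (b - 5)*(b + 4)*(b + 3)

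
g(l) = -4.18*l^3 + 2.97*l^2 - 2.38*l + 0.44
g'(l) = -12.54*l^2 + 5.94*l - 2.38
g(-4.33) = 405.77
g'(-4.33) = -263.21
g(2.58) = -57.72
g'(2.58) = -70.53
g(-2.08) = 55.86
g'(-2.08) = -68.99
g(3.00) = -92.83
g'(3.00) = -97.42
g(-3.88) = 298.54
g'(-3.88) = -214.21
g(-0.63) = 4.16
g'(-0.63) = -11.10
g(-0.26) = 1.33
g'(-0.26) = -4.77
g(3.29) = -124.10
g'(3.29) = -118.57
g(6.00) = -809.80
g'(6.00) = -418.18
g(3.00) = -92.83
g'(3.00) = -97.42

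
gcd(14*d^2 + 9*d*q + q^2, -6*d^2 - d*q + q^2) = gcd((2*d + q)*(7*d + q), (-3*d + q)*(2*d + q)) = 2*d + q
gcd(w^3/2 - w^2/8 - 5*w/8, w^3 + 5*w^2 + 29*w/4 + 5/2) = 1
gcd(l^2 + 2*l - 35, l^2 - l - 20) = l - 5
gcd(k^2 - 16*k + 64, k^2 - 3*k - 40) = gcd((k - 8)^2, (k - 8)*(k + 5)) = k - 8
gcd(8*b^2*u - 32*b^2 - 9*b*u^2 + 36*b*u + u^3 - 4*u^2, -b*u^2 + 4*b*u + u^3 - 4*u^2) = -b*u + 4*b + u^2 - 4*u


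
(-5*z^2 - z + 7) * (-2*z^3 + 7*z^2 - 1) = 10*z^5 - 33*z^4 - 21*z^3 + 54*z^2 + z - 7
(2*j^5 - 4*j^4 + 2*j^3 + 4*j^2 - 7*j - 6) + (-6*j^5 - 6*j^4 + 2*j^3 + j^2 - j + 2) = -4*j^5 - 10*j^4 + 4*j^3 + 5*j^2 - 8*j - 4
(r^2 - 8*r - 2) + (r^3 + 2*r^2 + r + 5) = r^3 + 3*r^2 - 7*r + 3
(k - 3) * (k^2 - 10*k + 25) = k^3 - 13*k^2 + 55*k - 75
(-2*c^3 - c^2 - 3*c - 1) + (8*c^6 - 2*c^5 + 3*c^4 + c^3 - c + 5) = 8*c^6 - 2*c^5 + 3*c^4 - c^3 - c^2 - 4*c + 4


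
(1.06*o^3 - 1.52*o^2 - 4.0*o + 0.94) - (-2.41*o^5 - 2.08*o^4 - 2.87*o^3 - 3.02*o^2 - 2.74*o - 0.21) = 2.41*o^5 + 2.08*o^4 + 3.93*o^3 + 1.5*o^2 - 1.26*o + 1.15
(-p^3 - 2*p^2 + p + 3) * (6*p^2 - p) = -6*p^5 - 11*p^4 + 8*p^3 + 17*p^2 - 3*p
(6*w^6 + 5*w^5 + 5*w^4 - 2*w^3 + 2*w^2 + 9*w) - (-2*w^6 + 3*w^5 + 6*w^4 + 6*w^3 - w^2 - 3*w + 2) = 8*w^6 + 2*w^5 - w^4 - 8*w^3 + 3*w^2 + 12*w - 2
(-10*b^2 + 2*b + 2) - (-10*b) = -10*b^2 + 12*b + 2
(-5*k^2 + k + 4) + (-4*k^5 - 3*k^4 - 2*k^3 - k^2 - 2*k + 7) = -4*k^5 - 3*k^4 - 2*k^3 - 6*k^2 - k + 11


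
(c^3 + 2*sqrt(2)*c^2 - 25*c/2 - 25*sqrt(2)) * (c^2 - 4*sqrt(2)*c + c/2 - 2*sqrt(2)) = c^5 - 2*sqrt(2)*c^4 + c^4/2 - 57*c^3/2 - sqrt(2)*c^3 - 57*c^2/4 + 25*sqrt(2)*c^2 + 25*sqrt(2)*c/2 + 200*c + 100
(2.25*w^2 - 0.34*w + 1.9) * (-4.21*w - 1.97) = -9.4725*w^3 - 3.0011*w^2 - 7.3292*w - 3.743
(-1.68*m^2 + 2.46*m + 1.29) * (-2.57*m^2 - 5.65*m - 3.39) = 4.3176*m^4 + 3.1698*m^3 - 11.5191*m^2 - 15.6279*m - 4.3731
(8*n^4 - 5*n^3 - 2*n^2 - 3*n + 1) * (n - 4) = 8*n^5 - 37*n^4 + 18*n^3 + 5*n^2 + 13*n - 4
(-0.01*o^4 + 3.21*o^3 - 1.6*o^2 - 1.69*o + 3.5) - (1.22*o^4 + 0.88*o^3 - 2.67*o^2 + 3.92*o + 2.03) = -1.23*o^4 + 2.33*o^3 + 1.07*o^2 - 5.61*o + 1.47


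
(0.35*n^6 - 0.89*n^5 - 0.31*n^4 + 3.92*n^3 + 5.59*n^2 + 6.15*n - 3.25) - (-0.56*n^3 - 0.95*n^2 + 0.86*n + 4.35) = 0.35*n^6 - 0.89*n^5 - 0.31*n^4 + 4.48*n^3 + 6.54*n^2 + 5.29*n - 7.6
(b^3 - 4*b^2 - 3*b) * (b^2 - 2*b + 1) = b^5 - 6*b^4 + 6*b^3 + 2*b^2 - 3*b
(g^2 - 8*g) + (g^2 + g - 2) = 2*g^2 - 7*g - 2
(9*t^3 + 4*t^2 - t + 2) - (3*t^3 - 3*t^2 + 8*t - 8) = 6*t^3 + 7*t^2 - 9*t + 10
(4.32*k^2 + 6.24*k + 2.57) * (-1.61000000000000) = -6.9552*k^2 - 10.0464*k - 4.1377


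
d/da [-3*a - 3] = -3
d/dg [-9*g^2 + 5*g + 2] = 5 - 18*g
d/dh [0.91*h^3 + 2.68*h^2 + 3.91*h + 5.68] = 2.73*h^2 + 5.36*h + 3.91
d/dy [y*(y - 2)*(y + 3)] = 3*y^2 + 2*y - 6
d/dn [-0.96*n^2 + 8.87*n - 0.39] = 8.87 - 1.92*n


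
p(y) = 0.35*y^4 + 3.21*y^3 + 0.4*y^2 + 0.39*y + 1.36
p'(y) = 1.4*y^3 + 9.63*y^2 + 0.8*y + 0.39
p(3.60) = 216.50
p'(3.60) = 193.39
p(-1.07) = -2.07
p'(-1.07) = 8.84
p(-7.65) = -216.61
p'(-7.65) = -68.93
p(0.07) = 1.39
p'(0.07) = 0.49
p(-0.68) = 0.35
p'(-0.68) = 3.86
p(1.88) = 29.21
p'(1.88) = 45.23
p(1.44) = 13.84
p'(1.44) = 25.69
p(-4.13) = -117.73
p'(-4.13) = 62.72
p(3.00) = 121.15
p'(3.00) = 127.26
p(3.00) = 121.15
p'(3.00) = 127.26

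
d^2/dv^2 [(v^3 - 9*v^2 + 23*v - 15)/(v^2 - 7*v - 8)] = 2*(17*v^3 - 93*v^2 + 1059*v - 2719)/(v^6 - 21*v^5 + 123*v^4 - 7*v^3 - 984*v^2 - 1344*v - 512)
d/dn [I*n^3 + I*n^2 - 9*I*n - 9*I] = I*(3*n^2 + 2*n - 9)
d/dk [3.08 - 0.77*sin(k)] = -0.77*cos(k)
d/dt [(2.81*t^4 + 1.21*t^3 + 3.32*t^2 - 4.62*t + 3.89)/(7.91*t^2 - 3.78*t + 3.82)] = (44.4542*t^5 - 22.2943*t^4 + 33.7892*t^3 + 37.8612*t^2 - 36.175*t - 2.9442)/(62.5681*t^4 - 59.7996*t^3 + 74.7208*t^2 - 28.8792*t + 14.5924)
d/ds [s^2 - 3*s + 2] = 2*s - 3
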